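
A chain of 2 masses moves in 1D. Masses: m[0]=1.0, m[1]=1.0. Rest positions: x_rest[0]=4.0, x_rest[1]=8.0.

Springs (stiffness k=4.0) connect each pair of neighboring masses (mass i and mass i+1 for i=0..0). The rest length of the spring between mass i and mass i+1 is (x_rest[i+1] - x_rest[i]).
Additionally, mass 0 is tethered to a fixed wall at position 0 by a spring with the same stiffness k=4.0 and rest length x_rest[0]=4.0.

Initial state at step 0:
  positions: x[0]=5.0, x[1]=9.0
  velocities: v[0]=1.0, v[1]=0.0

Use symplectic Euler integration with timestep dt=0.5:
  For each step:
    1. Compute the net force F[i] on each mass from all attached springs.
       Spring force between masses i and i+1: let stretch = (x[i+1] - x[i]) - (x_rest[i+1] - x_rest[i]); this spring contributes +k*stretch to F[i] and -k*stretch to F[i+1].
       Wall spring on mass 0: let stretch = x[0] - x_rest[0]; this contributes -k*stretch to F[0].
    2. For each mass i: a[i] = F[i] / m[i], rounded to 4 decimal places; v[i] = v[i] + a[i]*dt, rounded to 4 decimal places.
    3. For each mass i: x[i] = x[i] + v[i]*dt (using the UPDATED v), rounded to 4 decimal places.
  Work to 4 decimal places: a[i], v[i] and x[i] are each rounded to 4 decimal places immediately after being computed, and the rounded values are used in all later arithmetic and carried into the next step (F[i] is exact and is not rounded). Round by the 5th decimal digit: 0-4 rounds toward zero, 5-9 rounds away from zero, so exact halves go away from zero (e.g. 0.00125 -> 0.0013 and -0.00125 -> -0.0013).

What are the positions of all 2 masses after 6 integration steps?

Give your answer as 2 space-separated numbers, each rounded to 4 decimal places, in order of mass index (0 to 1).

Step 0: x=[5.0000 9.0000] v=[1.0000 0.0000]
Step 1: x=[4.5000 9.0000] v=[-1.0000 0.0000]
Step 2: x=[4.0000 8.5000] v=[-1.0000 -1.0000]
Step 3: x=[4.0000 7.5000] v=[0.0000 -2.0000]
Step 4: x=[3.5000 7.0000] v=[-1.0000 -1.0000]
Step 5: x=[3.0000 7.0000] v=[-1.0000 0.0000]
Step 6: x=[3.5000 7.0000] v=[1.0000 0.0000]

Answer: 3.5000 7.0000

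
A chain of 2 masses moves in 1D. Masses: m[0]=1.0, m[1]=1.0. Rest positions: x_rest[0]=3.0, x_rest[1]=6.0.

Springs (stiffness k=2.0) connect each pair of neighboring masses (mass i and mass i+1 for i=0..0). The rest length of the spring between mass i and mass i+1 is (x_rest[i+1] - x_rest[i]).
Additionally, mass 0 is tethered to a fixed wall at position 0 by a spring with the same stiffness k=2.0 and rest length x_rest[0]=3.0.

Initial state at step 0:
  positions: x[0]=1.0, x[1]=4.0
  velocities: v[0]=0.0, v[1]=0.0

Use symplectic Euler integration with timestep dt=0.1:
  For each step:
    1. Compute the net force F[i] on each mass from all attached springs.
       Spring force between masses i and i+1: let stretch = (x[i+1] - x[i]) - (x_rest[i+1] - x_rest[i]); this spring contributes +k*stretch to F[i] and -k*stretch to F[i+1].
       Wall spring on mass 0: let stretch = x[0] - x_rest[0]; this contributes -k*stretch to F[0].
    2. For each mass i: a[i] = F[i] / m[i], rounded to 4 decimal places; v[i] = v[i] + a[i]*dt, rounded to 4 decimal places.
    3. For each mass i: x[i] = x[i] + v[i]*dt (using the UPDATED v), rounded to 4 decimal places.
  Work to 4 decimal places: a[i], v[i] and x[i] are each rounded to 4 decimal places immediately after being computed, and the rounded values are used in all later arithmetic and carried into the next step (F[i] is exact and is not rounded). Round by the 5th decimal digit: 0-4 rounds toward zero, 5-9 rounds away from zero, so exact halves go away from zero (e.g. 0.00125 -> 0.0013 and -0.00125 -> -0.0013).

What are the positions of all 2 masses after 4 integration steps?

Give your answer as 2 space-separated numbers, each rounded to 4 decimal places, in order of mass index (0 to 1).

Step 0: x=[1.0000 4.0000] v=[0.0000 0.0000]
Step 1: x=[1.0400 4.0000] v=[0.4000 0.0000]
Step 2: x=[1.1184 4.0008] v=[0.7840 0.0080]
Step 3: x=[1.2321 4.0040] v=[1.1368 0.0315]
Step 4: x=[1.3766 4.0117] v=[1.4448 0.0771]

Answer: 1.3766 4.0117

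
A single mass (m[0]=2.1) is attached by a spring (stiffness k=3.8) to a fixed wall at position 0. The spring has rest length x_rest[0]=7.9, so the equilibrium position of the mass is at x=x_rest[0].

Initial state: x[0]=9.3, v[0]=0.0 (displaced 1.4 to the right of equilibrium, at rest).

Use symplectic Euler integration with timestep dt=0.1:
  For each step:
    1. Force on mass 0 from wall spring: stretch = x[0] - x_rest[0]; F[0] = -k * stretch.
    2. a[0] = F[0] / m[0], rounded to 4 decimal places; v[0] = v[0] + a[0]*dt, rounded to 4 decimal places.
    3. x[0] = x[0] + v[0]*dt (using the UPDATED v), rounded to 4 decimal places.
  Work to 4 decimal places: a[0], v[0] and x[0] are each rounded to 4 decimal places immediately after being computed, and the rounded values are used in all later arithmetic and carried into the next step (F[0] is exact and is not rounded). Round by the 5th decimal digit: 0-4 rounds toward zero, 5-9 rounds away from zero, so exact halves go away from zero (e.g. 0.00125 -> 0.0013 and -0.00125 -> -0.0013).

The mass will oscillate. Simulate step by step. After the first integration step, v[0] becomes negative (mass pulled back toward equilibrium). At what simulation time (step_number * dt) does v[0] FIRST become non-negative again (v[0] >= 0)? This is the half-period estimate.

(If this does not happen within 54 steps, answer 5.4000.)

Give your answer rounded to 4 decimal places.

Answer: 2.4000

Derivation:
Step 0: x=[9.3000] v=[0.0000]
Step 1: x=[9.2747] v=[-0.2533]
Step 2: x=[9.2245] v=[-0.5021]
Step 3: x=[9.1503] v=[-0.7418]
Step 4: x=[9.0535] v=[-0.9680]
Step 5: x=[8.9358] v=[-1.1767]
Step 6: x=[8.7994] v=[-1.3641]
Step 7: x=[8.6467] v=[-1.5269]
Step 8: x=[8.4805] v=[-1.6620]
Step 9: x=[8.3038] v=[-1.7670]
Step 10: x=[8.1198] v=[-1.8401]
Step 11: x=[7.9318] v=[-1.8799]
Step 12: x=[7.7432] v=[-1.8857]
Step 13: x=[7.5575] v=[-1.8573]
Step 14: x=[7.3780] v=[-1.7953]
Step 15: x=[7.2079] v=[-1.7008]
Step 16: x=[7.0503] v=[-1.5756]
Step 17: x=[6.9081] v=[-1.4218]
Step 18: x=[6.7839] v=[-1.2423]
Step 19: x=[6.6799] v=[-1.0403]
Step 20: x=[6.5980] v=[-0.8195]
Step 21: x=[6.5396] v=[-0.5839]
Step 22: x=[6.5058] v=[-0.3377]
Step 23: x=[6.4973] v=[-0.0854]
Step 24: x=[6.5141] v=[0.1684]
First v>=0 after going negative at step 24, time=2.4000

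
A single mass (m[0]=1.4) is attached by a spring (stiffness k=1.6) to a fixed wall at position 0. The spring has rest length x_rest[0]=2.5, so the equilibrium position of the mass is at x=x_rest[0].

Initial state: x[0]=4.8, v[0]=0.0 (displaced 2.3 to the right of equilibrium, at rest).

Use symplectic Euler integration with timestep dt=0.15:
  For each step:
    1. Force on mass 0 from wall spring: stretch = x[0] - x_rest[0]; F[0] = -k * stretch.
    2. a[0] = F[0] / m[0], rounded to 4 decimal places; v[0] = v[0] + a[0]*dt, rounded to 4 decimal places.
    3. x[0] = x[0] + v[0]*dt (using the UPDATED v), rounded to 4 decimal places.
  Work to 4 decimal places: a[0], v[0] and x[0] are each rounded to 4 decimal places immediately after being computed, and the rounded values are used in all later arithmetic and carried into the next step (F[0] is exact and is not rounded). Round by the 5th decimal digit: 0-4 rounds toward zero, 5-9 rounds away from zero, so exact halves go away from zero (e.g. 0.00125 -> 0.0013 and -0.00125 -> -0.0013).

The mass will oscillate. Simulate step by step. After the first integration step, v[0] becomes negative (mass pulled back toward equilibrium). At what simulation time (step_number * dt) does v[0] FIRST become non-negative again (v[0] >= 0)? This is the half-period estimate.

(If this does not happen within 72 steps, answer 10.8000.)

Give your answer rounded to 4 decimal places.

Step 0: x=[4.8000] v=[0.0000]
Step 1: x=[4.7409] v=[-0.3943]
Step 2: x=[4.6241] v=[-0.7785]
Step 3: x=[4.4527] v=[-1.1426]
Step 4: x=[4.2311] v=[-1.4774]
Step 5: x=[3.9650] v=[-1.7742]
Step 6: x=[3.6612] v=[-2.0253]
Step 7: x=[3.3275] v=[-2.2244]
Step 8: x=[2.9726] v=[-2.3663]
Step 9: x=[2.6055] v=[-2.4473]
Step 10: x=[2.2357] v=[-2.4654]
Step 11: x=[1.8727] v=[-2.4201]
Step 12: x=[1.5258] v=[-2.3126]
Step 13: x=[1.2040] v=[-2.1456]
Step 14: x=[0.9155] v=[-1.9234]
Step 15: x=[0.6677] v=[-1.6518]
Step 16: x=[0.4670] v=[-1.3377]
Step 17: x=[0.3186] v=[-0.9892]
Step 18: x=[0.2263] v=[-0.6153]
Step 19: x=[0.1925] v=[-0.2255]
Step 20: x=[0.2180] v=[0.1701]
First v>=0 after going negative at step 20, time=3.0000

Answer: 3.0000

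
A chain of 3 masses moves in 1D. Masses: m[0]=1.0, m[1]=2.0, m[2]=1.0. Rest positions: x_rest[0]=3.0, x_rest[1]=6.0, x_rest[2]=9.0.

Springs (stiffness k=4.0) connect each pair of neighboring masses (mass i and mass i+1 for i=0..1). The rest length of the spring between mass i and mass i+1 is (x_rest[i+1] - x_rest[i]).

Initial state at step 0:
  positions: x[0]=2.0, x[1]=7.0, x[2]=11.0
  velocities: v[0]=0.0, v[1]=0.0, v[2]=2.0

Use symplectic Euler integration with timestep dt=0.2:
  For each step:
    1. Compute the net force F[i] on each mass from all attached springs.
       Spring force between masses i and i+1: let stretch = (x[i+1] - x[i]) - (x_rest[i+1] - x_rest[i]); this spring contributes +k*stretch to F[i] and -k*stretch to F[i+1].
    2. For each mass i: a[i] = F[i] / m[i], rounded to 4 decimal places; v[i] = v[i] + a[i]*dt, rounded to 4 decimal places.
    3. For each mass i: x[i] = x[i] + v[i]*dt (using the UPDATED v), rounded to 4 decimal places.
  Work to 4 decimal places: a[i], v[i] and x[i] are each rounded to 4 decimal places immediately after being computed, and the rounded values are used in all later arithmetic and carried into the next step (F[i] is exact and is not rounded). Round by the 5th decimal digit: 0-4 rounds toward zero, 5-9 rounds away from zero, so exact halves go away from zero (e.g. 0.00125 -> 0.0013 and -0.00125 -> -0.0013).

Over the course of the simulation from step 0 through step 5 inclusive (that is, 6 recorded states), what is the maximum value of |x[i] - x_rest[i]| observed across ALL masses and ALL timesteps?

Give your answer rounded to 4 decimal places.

Step 0: x=[2.0000 7.0000 11.0000] v=[0.0000 0.0000 2.0000]
Step 1: x=[2.3200 6.9200 11.2400] v=[1.6000 -0.4000 1.2000]
Step 2: x=[2.8960 6.8176 11.2688] v=[2.8800 -0.5120 0.1440]
Step 3: x=[3.6195 6.7576 11.0654] v=[3.6173 -0.3002 -1.0170]
Step 4: x=[4.3651 6.7911 10.6528] v=[3.7278 0.1677 -2.0632]
Step 5: x=[5.0188 6.9395 10.1023] v=[3.2686 0.7420 -2.7526]
Max displacement = 2.2688

Answer: 2.2688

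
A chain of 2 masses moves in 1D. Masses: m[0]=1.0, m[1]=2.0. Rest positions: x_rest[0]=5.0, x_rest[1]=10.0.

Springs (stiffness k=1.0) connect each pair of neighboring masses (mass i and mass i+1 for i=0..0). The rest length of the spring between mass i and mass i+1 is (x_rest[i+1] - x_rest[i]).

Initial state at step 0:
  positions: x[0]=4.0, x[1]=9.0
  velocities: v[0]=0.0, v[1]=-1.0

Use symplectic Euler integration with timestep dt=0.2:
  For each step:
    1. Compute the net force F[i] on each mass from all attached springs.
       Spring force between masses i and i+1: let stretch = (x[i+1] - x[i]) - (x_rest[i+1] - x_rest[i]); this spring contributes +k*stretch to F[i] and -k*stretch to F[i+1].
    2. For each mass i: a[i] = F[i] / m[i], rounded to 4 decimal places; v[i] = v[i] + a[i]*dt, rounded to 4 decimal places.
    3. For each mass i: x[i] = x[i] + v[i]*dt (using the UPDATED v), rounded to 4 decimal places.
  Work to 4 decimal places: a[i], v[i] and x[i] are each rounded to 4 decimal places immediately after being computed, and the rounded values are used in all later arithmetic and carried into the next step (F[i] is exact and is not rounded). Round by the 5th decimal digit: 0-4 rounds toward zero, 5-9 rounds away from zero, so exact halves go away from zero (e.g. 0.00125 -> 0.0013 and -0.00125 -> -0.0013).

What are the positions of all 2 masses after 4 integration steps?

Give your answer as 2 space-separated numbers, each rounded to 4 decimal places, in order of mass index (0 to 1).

Step 0: x=[4.0000 9.0000] v=[0.0000 -1.0000]
Step 1: x=[4.0000 8.8000] v=[0.0000 -1.0000]
Step 2: x=[3.9920 8.6040] v=[-0.0400 -0.9800]
Step 3: x=[3.9685 8.4158] v=[-0.1176 -0.9412]
Step 4: x=[3.9229 8.2386] v=[-0.2281 -0.8859]

Answer: 3.9229 8.2386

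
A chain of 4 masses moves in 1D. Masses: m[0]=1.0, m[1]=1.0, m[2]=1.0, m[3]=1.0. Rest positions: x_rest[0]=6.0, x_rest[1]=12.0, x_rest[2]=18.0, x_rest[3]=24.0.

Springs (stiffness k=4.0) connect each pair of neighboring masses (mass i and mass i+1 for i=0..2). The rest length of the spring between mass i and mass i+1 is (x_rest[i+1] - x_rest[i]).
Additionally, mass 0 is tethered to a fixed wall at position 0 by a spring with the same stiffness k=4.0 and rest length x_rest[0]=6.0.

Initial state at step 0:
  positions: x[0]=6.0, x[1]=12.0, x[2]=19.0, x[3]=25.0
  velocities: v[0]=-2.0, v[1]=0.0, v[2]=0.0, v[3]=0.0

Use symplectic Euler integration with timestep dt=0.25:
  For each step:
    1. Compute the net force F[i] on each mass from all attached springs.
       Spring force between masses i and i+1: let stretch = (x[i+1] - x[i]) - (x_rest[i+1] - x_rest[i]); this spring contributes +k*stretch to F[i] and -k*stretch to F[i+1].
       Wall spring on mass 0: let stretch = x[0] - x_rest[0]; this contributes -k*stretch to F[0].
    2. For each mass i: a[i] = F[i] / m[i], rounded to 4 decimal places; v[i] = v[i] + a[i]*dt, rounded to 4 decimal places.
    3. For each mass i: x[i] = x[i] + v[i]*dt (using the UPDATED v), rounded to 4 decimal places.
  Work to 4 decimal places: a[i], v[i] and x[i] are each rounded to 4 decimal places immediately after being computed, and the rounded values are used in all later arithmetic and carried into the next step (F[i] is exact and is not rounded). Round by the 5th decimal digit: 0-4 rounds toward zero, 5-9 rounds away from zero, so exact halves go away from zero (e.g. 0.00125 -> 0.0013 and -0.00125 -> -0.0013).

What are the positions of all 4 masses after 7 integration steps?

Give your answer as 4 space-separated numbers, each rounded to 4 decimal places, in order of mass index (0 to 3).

Answer: 6.4817 12.2040 17.7626 23.4642

Derivation:
Step 0: x=[6.0000 12.0000 19.0000 25.0000] v=[-2.0000 0.0000 0.0000 0.0000]
Step 1: x=[5.5000 12.2500 18.7500 25.0000] v=[-2.0000 1.0000 -1.0000 0.0000]
Step 2: x=[5.3125 12.4375 18.4375 24.9375] v=[-0.7500 0.7500 -1.2500 -0.2500]
Step 3: x=[5.5781 12.3438 18.2500 24.7500] v=[1.0625 -0.3750 -0.7500 -0.7500]
Step 4: x=[6.1406 12.0352 18.2110 24.4375] v=[2.2501 -1.2345 -0.1562 -1.2500]
Step 5: x=[6.6416 11.7969 18.1846 24.0684] v=[2.0041 -0.9533 -0.1055 -1.4765]
Step 6: x=[6.7711 11.8667 18.0323 23.7283] v=[0.5178 0.2791 -0.6094 -1.3603]
Step 7: x=[6.4817 12.2040 17.7626 23.4642] v=[-1.1577 1.3491 -1.0790 -1.0563]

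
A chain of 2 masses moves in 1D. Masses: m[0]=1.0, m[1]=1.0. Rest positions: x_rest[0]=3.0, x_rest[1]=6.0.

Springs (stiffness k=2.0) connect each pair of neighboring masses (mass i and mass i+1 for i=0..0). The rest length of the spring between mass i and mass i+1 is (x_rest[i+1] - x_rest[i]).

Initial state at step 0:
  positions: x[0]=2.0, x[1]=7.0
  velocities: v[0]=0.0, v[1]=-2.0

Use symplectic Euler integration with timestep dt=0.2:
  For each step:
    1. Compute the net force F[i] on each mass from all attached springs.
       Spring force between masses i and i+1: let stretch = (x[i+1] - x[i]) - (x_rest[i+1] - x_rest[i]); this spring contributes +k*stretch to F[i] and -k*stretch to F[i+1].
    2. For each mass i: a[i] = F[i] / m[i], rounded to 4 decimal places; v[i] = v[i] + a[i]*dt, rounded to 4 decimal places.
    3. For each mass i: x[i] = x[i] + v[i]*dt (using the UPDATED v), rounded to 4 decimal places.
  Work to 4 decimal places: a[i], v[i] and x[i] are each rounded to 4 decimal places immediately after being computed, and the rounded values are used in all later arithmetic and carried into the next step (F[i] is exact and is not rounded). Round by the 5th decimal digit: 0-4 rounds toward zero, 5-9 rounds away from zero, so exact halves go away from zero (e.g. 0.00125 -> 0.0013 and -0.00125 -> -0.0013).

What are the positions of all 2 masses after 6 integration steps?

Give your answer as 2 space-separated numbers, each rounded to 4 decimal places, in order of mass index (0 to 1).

Answer: 3.0222 3.5778

Derivation:
Step 0: x=[2.0000 7.0000] v=[0.0000 -2.0000]
Step 1: x=[2.1600 6.4400] v=[0.8000 -2.8000]
Step 2: x=[2.4224 5.7776] v=[1.3120 -3.3120]
Step 3: x=[2.7132 5.0868] v=[1.4541 -3.4541]
Step 4: x=[2.9539 4.4461] v=[1.2035 -3.2035]
Step 5: x=[3.0740 3.9260] v=[0.6004 -2.6004]
Step 6: x=[3.0222 3.5778] v=[-0.2588 -1.7412]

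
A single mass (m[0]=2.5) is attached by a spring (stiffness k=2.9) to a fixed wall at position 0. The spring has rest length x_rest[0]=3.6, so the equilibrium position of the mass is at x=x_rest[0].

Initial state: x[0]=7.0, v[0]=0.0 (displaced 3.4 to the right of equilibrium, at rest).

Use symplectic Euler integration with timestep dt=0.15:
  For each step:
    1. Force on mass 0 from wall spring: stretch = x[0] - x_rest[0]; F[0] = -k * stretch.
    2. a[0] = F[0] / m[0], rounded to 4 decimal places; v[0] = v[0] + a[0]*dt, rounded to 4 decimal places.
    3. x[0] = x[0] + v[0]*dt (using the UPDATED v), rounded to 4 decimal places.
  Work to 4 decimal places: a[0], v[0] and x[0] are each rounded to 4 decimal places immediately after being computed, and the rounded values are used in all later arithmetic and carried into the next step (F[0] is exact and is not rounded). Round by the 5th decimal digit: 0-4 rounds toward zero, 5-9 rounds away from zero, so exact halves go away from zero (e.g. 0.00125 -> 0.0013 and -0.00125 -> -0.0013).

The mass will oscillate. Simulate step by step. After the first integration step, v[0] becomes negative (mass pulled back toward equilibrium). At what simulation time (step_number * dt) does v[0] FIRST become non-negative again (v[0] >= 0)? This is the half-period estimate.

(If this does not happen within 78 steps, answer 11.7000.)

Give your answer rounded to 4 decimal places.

Answer: 3.0000

Derivation:
Step 0: x=[7.0000] v=[0.0000]
Step 1: x=[6.9113] v=[-0.5916]
Step 2: x=[6.7361] v=[-1.1678]
Step 3: x=[6.4791] v=[-1.7135]
Step 4: x=[6.1469] v=[-2.2145]
Step 5: x=[5.7482] v=[-2.6577]
Step 6: x=[5.2935] v=[-3.0315]
Step 7: x=[4.7946] v=[-3.3262]
Step 8: x=[4.2645] v=[-3.5341]
Step 9: x=[3.7170] v=[-3.6497]
Step 10: x=[3.1665] v=[-3.6701]
Step 11: x=[2.6273] v=[-3.5947]
Step 12: x=[2.1135] v=[-3.4255]
Step 13: x=[1.6385] v=[-3.1669]
Step 14: x=[1.2147] v=[-2.8256]
Step 15: x=[0.8531] v=[-2.4106]
Step 16: x=[0.5632] v=[-1.9326]
Step 17: x=[0.3526] v=[-1.4042]
Step 18: x=[0.2267] v=[-0.8392]
Step 19: x=[0.1889] v=[-0.2523]
Step 20: x=[0.2401] v=[0.3412]
First v>=0 after going negative at step 20, time=3.0000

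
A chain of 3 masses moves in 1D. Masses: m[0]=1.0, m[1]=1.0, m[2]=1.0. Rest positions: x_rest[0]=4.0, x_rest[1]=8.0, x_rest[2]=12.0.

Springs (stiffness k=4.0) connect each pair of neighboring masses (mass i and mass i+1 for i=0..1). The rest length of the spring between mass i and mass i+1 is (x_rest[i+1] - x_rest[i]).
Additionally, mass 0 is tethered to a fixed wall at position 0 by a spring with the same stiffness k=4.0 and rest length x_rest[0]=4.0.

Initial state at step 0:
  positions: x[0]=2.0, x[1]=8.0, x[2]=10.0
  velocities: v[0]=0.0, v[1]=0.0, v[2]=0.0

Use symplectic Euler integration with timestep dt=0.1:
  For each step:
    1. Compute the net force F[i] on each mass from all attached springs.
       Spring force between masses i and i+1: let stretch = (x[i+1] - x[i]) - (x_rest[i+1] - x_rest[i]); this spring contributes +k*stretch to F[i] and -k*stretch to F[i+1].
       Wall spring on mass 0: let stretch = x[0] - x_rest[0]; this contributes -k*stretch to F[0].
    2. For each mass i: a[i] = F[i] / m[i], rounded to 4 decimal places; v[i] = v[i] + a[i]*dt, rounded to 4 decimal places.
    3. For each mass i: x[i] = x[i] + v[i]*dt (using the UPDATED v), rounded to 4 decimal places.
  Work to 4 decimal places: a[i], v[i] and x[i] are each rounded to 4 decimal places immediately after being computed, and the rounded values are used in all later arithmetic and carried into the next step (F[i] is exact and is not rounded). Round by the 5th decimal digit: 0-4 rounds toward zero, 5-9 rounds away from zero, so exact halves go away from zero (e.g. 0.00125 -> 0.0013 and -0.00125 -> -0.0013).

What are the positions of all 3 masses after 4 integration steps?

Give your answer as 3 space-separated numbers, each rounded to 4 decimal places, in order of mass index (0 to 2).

Step 0: x=[2.0000 8.0000 10.0000] v=[0.0000 0.0000 0.0000]
Step 1: x=[2.1600 7.8400 10.0800] v=[1.6000 -1.6000 0.8000]
Step 2: x=[2.4608 7.5424 10.2304] v=[3.0080 -2.9760 1.5040]
Step 3: x=[2.8664 7.1491 10.4333] v=[4.0563 -3.9334 2.0288]
Step 4: x=[3.3287 6.7158 10.6648] v=[4.6228 -4.3328 2.3151]

Answer: 3.3287 6.7158 10.6648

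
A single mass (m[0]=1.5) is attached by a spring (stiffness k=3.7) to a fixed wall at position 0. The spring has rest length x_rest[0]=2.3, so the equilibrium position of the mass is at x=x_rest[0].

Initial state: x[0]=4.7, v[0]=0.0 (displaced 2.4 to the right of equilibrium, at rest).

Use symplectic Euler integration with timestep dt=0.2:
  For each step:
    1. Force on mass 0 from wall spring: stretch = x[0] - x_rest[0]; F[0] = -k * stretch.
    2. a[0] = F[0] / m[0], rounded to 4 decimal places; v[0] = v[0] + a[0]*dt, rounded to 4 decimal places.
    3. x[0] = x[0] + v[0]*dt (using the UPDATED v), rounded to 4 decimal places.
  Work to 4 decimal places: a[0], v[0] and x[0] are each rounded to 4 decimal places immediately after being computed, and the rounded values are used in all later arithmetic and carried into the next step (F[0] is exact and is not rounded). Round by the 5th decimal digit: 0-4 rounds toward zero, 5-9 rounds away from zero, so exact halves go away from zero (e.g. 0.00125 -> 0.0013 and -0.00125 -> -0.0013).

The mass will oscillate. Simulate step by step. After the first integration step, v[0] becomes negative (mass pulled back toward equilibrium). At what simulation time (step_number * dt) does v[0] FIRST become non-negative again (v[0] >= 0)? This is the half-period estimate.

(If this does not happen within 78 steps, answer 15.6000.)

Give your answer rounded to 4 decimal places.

Answer: 2.0000

Derivation:
Step 0: x=[4.7000] v=[0.0000]
Step 1: x=[4.4632] v=[-1.1840]
Step 2: x=[4.0130] v=[-2.2512]
Step 3: x=[3.3937] v=[-3.0963]
Step 4: x=[2.6665] v=[-3.6359]
Step 5: x=[1.9032] v=[-3.8167]
Step 6: x=[1.1790] v=[-3.6209]
Step 7: x=[0.5654] v=[-3.0679]
Step 8: x=[0.1230] v=[-2.2122]
Step 9: x=[-0.1046] v=[-1.1382]
Step 10: x=[-0.0950] v=[0.0481]
First v>=0 after going negative at step 10, time=2.0000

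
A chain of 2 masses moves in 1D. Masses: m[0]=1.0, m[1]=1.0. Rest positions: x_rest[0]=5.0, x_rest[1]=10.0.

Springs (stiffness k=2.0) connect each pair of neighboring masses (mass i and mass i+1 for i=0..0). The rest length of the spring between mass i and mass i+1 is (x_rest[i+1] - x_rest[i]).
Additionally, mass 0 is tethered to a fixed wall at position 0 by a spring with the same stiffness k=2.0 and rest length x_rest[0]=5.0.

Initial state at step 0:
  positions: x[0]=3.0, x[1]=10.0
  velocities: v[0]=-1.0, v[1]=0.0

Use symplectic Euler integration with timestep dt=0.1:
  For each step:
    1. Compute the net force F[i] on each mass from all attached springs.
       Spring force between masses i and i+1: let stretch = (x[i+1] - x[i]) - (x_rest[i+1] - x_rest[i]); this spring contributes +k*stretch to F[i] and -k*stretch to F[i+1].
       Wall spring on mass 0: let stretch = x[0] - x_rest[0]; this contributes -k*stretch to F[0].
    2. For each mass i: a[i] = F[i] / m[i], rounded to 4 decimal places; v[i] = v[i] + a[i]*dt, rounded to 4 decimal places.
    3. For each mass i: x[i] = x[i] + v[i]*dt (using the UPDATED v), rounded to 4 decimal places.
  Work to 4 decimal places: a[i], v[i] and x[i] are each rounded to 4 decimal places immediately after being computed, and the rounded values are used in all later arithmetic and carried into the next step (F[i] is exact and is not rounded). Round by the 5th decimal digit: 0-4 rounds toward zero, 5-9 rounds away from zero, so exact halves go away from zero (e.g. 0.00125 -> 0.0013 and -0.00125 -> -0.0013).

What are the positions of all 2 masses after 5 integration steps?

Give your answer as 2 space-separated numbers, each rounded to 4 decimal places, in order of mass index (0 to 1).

Step 0: x=[3.0000 10.0000] v=[-1.0000 0.0000]
Step 1: x=[2.9800 9.9600] v=[-0.2000 -0.4000]
Step 2: x=[3.0400 9.8804] v=[0.6000 -0.7960]
Step 3: x=[3.1760 9.7640] v=[1.3601 -1.1641]
Step 4: x=[3.3803 9.6158] v=[2.0425 -1.4817]
Step 5: x=[3.6417 9.4429] v=[2.6135 -1.7288]

Answer: 3.6417 9.4429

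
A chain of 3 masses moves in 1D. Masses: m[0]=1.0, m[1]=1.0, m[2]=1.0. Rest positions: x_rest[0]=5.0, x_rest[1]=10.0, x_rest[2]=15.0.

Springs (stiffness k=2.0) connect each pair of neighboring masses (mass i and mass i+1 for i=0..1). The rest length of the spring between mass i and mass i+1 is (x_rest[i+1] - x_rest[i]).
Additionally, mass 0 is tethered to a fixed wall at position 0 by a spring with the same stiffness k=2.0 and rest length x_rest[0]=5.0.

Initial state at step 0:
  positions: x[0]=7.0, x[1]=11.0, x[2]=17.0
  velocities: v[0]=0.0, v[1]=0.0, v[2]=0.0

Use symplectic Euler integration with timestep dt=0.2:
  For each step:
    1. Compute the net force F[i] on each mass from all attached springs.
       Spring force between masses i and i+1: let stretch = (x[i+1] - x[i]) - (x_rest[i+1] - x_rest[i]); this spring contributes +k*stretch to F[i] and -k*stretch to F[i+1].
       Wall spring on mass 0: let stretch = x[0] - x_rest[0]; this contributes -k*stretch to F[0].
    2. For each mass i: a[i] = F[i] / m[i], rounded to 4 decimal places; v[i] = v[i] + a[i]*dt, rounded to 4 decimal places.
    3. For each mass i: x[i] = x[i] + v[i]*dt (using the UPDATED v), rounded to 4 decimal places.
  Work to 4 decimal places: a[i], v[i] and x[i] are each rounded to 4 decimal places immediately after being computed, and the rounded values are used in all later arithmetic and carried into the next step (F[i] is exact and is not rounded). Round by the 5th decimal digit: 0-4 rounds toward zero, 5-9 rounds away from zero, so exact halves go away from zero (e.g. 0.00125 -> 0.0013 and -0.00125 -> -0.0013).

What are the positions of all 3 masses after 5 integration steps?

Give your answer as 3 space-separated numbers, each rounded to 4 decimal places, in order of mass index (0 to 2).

Step 0: x=[7.0000 11.0000 17.0000] v=[0.0000 0.0000 0.0000]
Step 1: x=[6.7600 11.1600 16.9200] v=[-1.2000 0.8000 -0.4000]
Step 2: x=[6.3312 11.4288 16.7792] v=[-2.1440 1.3440 -0.7040]
Step 3: x=[5.8037 11.7178 16.6104] v=[-2.6374 1.4451 -0.8442]
Step 4: x=[5.2851 11.9251 16.4502] v=[-2.5932 1.0365 -0.8012]
Step 5: x=[4.8749 11.9632 16.3280] v=[-2.0512 0.1905 -0.6112]

Answer: 4.8749 11.9632 16.3280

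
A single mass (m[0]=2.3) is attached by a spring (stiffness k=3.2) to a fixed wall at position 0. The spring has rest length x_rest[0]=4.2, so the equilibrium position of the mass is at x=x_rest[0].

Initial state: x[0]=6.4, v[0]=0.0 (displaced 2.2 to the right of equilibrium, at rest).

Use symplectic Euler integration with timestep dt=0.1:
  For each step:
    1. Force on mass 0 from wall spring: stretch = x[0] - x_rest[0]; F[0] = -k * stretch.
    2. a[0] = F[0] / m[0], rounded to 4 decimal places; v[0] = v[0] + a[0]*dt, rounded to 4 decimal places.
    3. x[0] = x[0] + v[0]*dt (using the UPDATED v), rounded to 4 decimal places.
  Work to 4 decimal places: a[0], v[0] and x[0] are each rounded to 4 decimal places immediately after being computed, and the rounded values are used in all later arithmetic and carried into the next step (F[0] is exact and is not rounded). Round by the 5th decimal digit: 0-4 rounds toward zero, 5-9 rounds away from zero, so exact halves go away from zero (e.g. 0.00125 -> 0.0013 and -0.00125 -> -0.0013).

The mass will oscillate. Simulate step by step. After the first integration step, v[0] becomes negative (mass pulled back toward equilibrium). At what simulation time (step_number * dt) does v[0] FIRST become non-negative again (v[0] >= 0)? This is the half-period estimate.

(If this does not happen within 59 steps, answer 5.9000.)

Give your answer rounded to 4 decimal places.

Step 0: x=[6.4000] v=[0.0000]
Step 1: x=[6.3694] v=[-0.3061]
Step 2: x=[6.3086] v=[-0.6079]
Step 3: x=[6.2185] v=[-0.9013]
Step 4: x=[6.1003] v=[-1.1821]
Step 5: x=[5.9557] v=[-1.4465]
Step 6: x=[5.7866] v=[-1.6908]
Step 7: x=[5.5955] v=[-1.9115]
Step 8: x=[5.3849] v=[-2.1057]
Step 9: x=[5.1578] v=[-2.2706]
Step 10: x=[4.9174] v=[-2.4039]
Step 11: x=[4.6670] v=[-2.5037]
Step 12: x=[4.4101] v=[-2.5687]
Step 13: x=[4.1503] v=[-2.5979]
Step 14: x=[3.8912] v=[-2.5910]
Step 15: x=[3.6364] v=[-2.5480]
Step 16: x=[3.3894] v=[-2.4696]
Step 17: x=[3.1537] v=[-2.3568]
Step 18: x=[2.9326] v=[-2.2112]
Step 19: x=[2.7291] v=[-2.0349]
Step 20: x=[2.5461] v=[-1.8303]
Step 21: x=[2.3861] v=[-1.6002]
Step 22: x=[2.2513] v=[-1.3478]
Step 23: x=[2.1436] v=[-1.0767]
Step 24: x=[2.0645] v=[-0.7906]
Step 25: x=[2.0152] v=[-0.4935]
Step 26: x=[1.9963] v=[-0.1895]
Step 27: x=[2.0080] v=[0.1171]
First v>=0 after going negative at step 27, time=2.7000

Answer: 2.7000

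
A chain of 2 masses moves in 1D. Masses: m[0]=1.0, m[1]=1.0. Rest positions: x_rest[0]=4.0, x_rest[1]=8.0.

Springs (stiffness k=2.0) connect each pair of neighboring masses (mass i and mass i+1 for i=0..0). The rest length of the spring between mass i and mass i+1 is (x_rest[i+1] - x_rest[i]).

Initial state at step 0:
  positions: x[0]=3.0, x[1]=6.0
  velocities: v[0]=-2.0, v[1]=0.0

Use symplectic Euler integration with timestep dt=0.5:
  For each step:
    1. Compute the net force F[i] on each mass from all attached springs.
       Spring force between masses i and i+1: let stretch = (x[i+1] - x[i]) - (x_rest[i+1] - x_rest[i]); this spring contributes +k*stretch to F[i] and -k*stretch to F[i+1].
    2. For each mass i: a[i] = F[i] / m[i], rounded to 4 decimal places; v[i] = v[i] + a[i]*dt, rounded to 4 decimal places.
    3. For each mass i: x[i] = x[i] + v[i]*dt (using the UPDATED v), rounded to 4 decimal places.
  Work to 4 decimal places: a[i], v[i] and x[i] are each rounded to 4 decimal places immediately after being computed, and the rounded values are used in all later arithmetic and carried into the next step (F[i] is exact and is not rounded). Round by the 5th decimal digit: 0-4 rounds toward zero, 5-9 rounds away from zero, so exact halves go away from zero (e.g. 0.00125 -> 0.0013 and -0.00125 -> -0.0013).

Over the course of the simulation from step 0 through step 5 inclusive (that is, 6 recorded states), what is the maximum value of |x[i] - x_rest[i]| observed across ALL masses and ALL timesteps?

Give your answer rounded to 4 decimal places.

Step 0: x=[3.0000 6.0000] v=[-2.0000 0.0000]
Step 1: x=[1.5000 6.5000] v=[-3.0000 1.0000]
Step 2: x=[0.5000 6.5000] v=[-2.0000 0.0000]
Step 3: x=[0.5000 5.5000] v=[0.0000 -2.0000]
Step 4: x=[1.0000 4.0000] v=[1.0000 -3.0000]
Step 5: x=[1.0000 3.0000] v=[0.0000 -2.0000]
Max displacement = 5.0000

Answer: 5.0000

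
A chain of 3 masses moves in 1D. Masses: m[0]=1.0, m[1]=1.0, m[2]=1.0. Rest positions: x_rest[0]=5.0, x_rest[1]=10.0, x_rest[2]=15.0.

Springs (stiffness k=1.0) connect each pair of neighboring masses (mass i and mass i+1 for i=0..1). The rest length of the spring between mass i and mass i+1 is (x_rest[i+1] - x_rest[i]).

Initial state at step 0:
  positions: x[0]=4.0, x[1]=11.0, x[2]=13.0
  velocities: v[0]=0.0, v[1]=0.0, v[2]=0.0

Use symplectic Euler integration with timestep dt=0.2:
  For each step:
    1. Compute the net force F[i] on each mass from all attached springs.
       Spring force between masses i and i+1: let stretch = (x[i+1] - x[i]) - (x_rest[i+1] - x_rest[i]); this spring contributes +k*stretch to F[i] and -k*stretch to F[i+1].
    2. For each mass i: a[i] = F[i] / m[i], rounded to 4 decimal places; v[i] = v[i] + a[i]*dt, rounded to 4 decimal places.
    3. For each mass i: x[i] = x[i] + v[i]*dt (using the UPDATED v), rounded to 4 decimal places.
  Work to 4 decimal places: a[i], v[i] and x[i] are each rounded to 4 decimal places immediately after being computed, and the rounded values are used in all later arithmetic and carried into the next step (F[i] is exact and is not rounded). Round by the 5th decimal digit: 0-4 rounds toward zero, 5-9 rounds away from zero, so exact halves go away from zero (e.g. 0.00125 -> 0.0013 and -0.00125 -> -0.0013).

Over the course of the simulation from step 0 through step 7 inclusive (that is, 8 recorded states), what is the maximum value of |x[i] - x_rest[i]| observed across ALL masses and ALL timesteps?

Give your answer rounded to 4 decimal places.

Answer: 2.1264

Derivation:
Step 0: x=[4.0000 11.0000 13.0000] v=[0.0000 0.0000 0.0000]
Step 1: x=[4.0800 10.8000 13.1200] v=[0.4000 -1.0000 0.6000]
Step 2: x=[4.2288 10.4240 13.3472] v=[0.7440 -1.8800 1.1360]
Step 3: x=[4.4254 9.9171 13.6575] v=[0.9830 -2.5344 1.5514]
Step 4: x=[4.6417 9.3402 14.0182] v=[1.0813 -2.8847 1.8033]
Step 5: x=[4.8459 8.7624 14.3917] v=[1.0210 -2.8888 1.8677]
Step 6: x=[5.0068 8.2532 14.7401] v=[0.8043 -2.5462 1.7418]
Step 7: x=[5.0975 7.8736 15.0290] v=[0.4536 -1.8981 1.4444]
Max displacement = 2.1264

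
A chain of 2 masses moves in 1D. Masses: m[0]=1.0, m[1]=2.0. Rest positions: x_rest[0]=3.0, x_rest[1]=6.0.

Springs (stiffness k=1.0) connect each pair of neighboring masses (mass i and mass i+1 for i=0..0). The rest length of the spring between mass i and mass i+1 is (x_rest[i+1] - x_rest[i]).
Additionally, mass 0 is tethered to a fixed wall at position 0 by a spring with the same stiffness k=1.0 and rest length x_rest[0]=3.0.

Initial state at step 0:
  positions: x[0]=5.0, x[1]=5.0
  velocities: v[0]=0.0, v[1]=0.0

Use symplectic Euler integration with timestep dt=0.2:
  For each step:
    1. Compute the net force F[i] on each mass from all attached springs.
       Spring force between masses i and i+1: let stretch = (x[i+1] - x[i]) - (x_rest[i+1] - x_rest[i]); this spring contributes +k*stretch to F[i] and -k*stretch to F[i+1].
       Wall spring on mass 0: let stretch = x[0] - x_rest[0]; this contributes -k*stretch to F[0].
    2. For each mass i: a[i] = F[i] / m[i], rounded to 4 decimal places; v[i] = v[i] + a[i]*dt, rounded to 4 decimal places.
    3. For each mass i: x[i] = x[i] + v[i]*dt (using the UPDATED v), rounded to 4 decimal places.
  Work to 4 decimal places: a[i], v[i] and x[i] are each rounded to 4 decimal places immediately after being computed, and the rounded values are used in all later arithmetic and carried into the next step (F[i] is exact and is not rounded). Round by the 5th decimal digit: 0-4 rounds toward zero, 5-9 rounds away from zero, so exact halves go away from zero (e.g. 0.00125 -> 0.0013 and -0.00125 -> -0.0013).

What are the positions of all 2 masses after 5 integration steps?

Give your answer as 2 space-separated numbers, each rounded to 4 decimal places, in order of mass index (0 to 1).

Step 0: x=[5.0000 5.0000] v=[0.0000 0.0000]
Step 1: x=[4.8000 5.0600] v=[-1.0000 0.3000]
Step 2: x=[4.4184 5.1748] v=[-1.9080 0.5740]
Step 3: x=[3.8903 5.3345] v=[-2.6404 0.7984]
Step 4: x=[3.2644 5.5253] v=[-3.1296 0.9540]
Step 5: x=[2.5983 5.7309] v=[-3.3303 1.0279]

Answer: 2.5983 5.7309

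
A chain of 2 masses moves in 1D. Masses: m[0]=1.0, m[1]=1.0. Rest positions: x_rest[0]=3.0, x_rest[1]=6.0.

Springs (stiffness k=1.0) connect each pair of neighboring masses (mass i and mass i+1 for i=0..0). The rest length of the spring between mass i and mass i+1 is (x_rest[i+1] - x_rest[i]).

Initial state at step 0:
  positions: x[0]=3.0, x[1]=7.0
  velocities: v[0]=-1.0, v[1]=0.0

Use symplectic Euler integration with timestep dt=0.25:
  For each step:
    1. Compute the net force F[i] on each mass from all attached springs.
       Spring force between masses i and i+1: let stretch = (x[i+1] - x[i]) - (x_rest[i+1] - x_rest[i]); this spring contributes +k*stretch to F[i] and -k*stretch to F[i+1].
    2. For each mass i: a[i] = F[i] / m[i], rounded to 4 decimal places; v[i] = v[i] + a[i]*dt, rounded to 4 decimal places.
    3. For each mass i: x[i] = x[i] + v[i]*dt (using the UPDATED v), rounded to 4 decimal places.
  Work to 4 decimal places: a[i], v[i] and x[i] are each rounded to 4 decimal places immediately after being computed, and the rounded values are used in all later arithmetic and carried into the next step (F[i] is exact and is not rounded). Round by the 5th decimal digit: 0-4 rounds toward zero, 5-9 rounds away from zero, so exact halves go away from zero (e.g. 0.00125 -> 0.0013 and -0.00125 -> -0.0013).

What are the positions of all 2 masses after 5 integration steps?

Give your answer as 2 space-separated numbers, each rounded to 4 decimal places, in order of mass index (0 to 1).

Answer: 2.7136 6.0361

Derivation:
Step 0: x=[3.0000 7.0000] v=[-1.0000 0.0000]
Step 1: x=[2.8125 6.9375] v=[-0.7500 -0.2500]
Step 2: x=[2.6953 6.8047] v=[-0.4688 -0.5313]
Step 3: x=[2.6474 6.6025] v=[-0.1915 -0.8087]
Step 4: x=[2.6592 6.3406] v=[0.0473 -1.0475]
Step 5: x=[2.7136 6.0361] v=[0.2177 -1.2179]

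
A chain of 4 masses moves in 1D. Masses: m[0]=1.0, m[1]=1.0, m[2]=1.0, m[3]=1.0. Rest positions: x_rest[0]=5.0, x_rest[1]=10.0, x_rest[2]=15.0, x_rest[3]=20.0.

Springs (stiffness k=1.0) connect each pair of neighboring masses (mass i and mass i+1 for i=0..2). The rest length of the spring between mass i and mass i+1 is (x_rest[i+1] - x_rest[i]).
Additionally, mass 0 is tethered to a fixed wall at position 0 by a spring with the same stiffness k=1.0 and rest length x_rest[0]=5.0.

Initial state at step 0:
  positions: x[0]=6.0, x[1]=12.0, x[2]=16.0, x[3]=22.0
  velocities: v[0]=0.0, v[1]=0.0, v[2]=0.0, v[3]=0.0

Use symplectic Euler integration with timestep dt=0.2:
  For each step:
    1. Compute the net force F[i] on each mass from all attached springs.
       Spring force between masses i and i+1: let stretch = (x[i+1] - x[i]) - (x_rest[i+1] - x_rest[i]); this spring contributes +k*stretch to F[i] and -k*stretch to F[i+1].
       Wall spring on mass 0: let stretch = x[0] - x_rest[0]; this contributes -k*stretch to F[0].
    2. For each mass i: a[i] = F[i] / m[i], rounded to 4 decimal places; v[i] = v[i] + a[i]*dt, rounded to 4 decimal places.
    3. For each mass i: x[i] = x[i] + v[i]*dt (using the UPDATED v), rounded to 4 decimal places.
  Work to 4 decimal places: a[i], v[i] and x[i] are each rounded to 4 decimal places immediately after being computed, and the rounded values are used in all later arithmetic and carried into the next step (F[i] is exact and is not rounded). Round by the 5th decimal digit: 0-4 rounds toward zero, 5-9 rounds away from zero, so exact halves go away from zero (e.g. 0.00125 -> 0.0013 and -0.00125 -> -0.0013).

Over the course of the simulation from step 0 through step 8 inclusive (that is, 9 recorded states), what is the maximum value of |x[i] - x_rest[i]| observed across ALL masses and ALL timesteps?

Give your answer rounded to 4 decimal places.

Answer: 2.1178

Derivation:
Step 0: x=[6.0000 12.0000 16.0000 22.0000] v=[0.0000 0.0000 0.0000 0.0000]
Step 1: x=[6.0000 11.9200 16.0800 21.9600] v=[0.0000 -0.4000 0.4000 -0.2000]
Step 2: x=[5.9968 11.7696 16.2288 21.8848] v=[-0.0160 -0.7520 0.7440 -0.3760]
Step 3: x=[5.9846 11.5667 16.4255 21.7834] v=[-0.0608 -1.0147 0.9834 -0.5072]
Step 4: x=[5.9563 11.3348 16.6421 21.6676] v=[-0.1413 -1.1594 1.0832 -0.5788]
Step 5: x=[5.9049 11.1001 16.8475 21.5508] v=[-0.2569 -1.1736 1.0268 -0.5839]
Step 6: x=[5.8251 10.8875 17.0111 21.4459] v=[-0.3988 -1.0632 0.8180 -0.5246]
Step 7: x=[5.7148 10.7173 17.1071 21.3636] v=[-0.5513 -0.8510 0.4802 -0.4116]
Step 8: x=[5.5760 10.6026 17.1178 21.3110] v=[-0.6938 -0.5735 0.0535 -0.2629]
Max displacement = 2.1178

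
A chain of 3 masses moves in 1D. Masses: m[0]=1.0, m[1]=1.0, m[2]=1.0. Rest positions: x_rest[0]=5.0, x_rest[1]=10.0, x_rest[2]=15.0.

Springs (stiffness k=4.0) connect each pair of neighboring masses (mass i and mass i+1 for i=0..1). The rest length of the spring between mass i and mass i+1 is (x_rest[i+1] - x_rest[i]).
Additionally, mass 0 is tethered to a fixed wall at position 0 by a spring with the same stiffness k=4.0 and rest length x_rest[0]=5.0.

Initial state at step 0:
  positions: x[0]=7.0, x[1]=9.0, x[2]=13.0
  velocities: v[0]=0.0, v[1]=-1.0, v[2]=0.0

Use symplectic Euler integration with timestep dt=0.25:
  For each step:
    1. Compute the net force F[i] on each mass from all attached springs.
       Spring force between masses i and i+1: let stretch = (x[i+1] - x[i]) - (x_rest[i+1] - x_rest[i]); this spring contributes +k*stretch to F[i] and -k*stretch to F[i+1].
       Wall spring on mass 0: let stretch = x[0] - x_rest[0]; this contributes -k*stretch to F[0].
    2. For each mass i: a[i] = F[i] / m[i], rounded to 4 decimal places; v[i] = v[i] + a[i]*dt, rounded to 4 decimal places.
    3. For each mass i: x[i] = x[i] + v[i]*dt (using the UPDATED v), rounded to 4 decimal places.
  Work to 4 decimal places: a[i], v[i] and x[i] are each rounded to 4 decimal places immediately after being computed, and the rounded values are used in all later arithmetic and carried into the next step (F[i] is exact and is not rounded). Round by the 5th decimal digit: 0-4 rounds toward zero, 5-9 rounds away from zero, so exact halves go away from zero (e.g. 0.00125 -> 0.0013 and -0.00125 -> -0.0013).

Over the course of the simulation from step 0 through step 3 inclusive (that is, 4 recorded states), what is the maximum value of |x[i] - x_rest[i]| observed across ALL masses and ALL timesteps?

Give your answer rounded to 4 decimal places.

Answer: 2.4375

Derivation:
Step 0: x=[7.0000 9.0000 13.0000] v=[0.0000 -1.0000 0.0000]
Step 1: x=[5.7500 9.2500 13.2500] v=[-5.0000 1.0000 1.0000]
Step 2: x=[3.9375 9.6250 13.7500] v=[-7.2500 1.5000 2.0000]
Step 3: x=[2.5625 9.6094 14.4688] v=[-5.5000 -0.0625 2.8750]
Max displacement = 2.4375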